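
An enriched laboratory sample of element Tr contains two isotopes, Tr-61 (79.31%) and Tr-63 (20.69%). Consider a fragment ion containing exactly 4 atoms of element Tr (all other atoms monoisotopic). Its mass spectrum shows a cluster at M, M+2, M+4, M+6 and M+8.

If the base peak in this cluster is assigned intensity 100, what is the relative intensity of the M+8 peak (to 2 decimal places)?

Binomial terms of (0.7931 + 0.2069)^4: M 0.3957, M+2 0.4129, M+4 0.1616, M+6 0.0281, M+8 0.0018 → M+2 is the base peak.
P(M+2) = C(4,1) × 0.7931^3 × 0.2069^1 = 4 × 0.49886594 × 0.2069 = 0.412861 (base)
P(M+8) = C(4,4) × 0.7931^0 × 0.2069^4 = 1 × 1.0000 × 0.00183249 = 0.001832
Relative intensity = 0.001832 / 0.412861 × 100 = 0.44

0.44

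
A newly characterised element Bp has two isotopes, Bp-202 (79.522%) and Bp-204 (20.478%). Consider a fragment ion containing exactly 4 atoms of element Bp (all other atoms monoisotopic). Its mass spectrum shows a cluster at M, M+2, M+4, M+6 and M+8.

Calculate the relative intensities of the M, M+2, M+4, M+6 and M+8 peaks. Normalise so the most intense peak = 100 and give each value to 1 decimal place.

Each Bp atom is independently Bp-202 (p = 0.79522) or Bp-204 (q = 0.20478); the cluster is the binomial expansion (p + q)^4.
P(M) = 0.79522^4 = 0.399898
P(M+2) = 4 × 0.79522^3 × 0.20478^1 = 0.411917
P(M+4) = 6 × 0.79522^2 × 0.20478^2 = 0.159111
P(M+6) = 4 × 0.79522^1 × 0.20478^3 = 0.027316
P(M+8) = 0.20478^4 = 0.001759
The M+2 peak is largest (0.411917); scaling to 100 gives 97.1 : 100.0 : 38.6 : 6.6 : 0.4.

97.1 : 100.0 : 38.6 : 6.6 : 0.4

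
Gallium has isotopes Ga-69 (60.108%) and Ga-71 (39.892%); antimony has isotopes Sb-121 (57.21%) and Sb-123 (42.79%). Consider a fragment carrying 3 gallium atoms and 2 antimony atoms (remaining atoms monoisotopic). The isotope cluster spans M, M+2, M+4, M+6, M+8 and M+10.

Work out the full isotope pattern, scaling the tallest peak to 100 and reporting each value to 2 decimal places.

Gallium pattern (n=3): 0.2171685 : 0.432386 : 0.2869625 : 0.063483
Antimony pattern (n=2): 0.32729841 : 0.48960318 : 0.18309841
Convolve the two distributions (both contribute in 2-u steps):
  M: 0.2171685×0.32729841 = 0.071079
  M+2: 0.2171685×0.48960318 + 0.432386×0.32729841 = 0.247846
  M+4: 0.2171685×0.18309841 + 0.432386×0.48960318 + 0.2869625×0.32729841 = 0.345383
  M+6: 0.432386×0.18309841 + 0.2869625×0.48960318 + 0.063483×0.32729841 = 0.240445
  M+8: 0.2869625×0.18309841 + 0.063483×0.48960318 = 0.083624
  M+10: 0.063483×0.18309841 = 0.011624
Scale to base peak (0.345383) = 100: 20.58 : 71.76 : 100.00 : 69.62 : 24.21 : 3.37

20.58 : 71.76 : 100.00 : 69.62 : 24.21 : 3.37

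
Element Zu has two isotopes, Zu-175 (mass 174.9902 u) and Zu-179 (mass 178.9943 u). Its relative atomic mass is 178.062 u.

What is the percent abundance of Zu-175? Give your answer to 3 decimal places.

23.284%

Let x be the fractional abundance of Zu-175; then Zu-179 has abundance 1 − x.
174.9902·x + 178.9943·(1 − x) = 178.062
(174.9902 − 178.9943)·x = 178.062 − 178.9943
x = -0.9323 / -4.0041 = 0.23284 → 23.284% Zu-175, 76.716% Zu-179.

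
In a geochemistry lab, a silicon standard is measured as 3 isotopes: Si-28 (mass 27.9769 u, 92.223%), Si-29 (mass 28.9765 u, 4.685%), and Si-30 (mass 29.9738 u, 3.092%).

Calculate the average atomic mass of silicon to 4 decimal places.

28.0855 u

Average mass = Σ (abundance × isotope mass) = 0.92223 × 27.9769 + 0.04685 × 28.9765 + 0.03092 × 29.9738
= 25.80114 + 1.35755 + 0.92679 = 28.08548 u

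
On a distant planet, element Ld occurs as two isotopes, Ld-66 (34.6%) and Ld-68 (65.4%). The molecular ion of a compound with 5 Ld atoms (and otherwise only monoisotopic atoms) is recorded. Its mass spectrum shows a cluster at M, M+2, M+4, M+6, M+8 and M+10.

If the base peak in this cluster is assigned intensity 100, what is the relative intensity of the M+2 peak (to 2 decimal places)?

Binomial terms of (0.346 + 0.654)^5: M 0.0050, M+2 0.0469, M+4 0.1772, M+6 0.3349, M+8 0.3165, M+10 0.1196 → M+6 is the base peak.
P(M+6) = C(5,3) × 0.346^2 × 0.654^3 = 10 × 0.119716 × 0.27972626 = 0.334877 (base)
P(M+2) = C(5,1) × 0.346^4 × 0.654^1 = 5 × 0.01433192 × 0.6540 = 0.046865
Relative intensity = 0.046865 / 0.334877 × 100 = 13.99

13.99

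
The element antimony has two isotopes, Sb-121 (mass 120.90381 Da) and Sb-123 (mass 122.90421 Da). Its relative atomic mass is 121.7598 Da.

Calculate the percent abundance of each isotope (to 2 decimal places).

Sb-121: 57.21%, Sb-123: 42.79%

Let x be the fractional abundance of Sb-121; then Sb-123 has abundance 1 − x.
120.90381·x + 122.90421·(1 − x) = 121.7598
(120.90381 − 122.90421)·x = 121.7598 − 122.90421
x = -1.14441 / -2.00040 = 0.57209 → 57.21% Sb-121, 42.79% Sb-123.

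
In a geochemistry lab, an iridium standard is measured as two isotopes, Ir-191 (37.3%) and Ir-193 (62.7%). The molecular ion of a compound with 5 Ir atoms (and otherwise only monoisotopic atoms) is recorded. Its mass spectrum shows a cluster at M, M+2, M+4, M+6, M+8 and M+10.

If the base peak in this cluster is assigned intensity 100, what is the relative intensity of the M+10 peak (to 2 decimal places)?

Binomial terms of (0.373 + 0.627)^5: M 0.0072, M+2 0.0607, M+4 0.2040, M+6 0.3429, M+8 0.2882, M+10 0.0969 → M+6 is the base peak.
P(M+6) = C(5,3) × 0.373^2 × 0.627^3 = 10 × 0.139129 × 0.24649188 = 0.342942 (base)
P(M+10) = C(5,5) × 0.373^0 × 0.627^5 = 1 × 1.0000 × 0.09690311 = 0.096903
Relative intensity = 0.096903 / 0.342942 × 100 = 28.26

28.26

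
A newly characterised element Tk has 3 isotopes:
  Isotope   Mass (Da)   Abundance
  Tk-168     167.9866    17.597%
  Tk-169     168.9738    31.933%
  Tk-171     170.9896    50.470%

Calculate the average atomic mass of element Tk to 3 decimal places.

Average mass = Σ (abundance × isotope mass) = 0.17597 × 167.9866 + 0.31933 × 168.9738 + 0.50470 × 170.9896
= 29.56060 + 53.95840 + 86.29845 = 169.81745 Da

169.817 Da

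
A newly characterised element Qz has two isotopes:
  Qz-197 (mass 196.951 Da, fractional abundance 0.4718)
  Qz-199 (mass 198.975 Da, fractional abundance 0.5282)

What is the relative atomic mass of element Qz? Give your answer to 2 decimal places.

198.02 Da

Weight each isotope mass by its fractional abundance: 0.4718 × 196.951 + 0.5282 × 198.975
= 92.9215 + 105.0986 = 198.0201 Da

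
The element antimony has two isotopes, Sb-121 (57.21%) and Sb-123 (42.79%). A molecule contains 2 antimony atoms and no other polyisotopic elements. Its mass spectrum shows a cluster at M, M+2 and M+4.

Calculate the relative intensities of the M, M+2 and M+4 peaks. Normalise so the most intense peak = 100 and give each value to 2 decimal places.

Each Sb atom is independently Sb-121 (p = 0.5721) or Sb-123 (q = 0.4279); the cluster is the binomial expansion (p + q)^2.
P(M) = 0.5721^2 = 0.327298
P(M+2) = 2 × 0.5721^1 × 0.4279^1 = 0.489603
P(M+4) = 0.4279^2 = 0.183098
The M+2 peak is largest (0.489603); scaling to 100 gives 66.85 : 100.00 : 37.40.

66.85 : 100.00 : 37.40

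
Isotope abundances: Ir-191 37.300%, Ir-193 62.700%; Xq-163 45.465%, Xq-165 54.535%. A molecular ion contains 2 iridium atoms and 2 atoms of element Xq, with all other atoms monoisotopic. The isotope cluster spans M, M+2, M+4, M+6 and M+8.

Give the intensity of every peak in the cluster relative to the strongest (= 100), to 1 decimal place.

Iridium pattern (n=2): 0.139129 : 0.467742 : 0.393129
Element Xq pattern (n=2): 0.20670662 : 0.49588676 : 0.29740662
Convolve the two distributions (both contribute in 2-u steps):
  M: 0.139129×0.20670662 = 0.028759
  M+2: 0.139129×0.49588676 + 0.467742×0.20670662 = 0.165678
  M+4: 0.139129×0.29740662 + 0.467742×0.49588676 + 0.393129×0.20670662 = 0.354587
  M+6: 0.467742×0.29740662 + 0.393129×0.49588676 = 0.334057
  M+8: 0.393129×0.29740662 = 0.116919
Scale to base peak (0.354587) = 100: 8.1 : 46.7 : 100.0 : 94.2 : 33.0

8.1 : 46.7 : 100.0 : 94.2 : 33.0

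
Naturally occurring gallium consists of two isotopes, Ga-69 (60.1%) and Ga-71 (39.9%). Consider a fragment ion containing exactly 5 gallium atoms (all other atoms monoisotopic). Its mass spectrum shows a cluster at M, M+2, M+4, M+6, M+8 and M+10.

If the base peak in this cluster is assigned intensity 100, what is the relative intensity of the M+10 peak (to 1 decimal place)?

2.9

Term probabilities: M 0.0784, M+2 0.2603, M+4 0.3456, M+6 0.2294, M+8 0.0762, M+10 0.0101. Base peak = M+4.
P(M+4) = C(5,2) × 0.601^3 × 0.399^2 = 10 × 0.2170818 × 0.159201 = 0.345596 (base)
P(M+10) = C(5,5) × 0.601^0 × 0.399^5 = 1 × 1.0000 × 0.01011264 = 0.010113
Relative intensity = 0.010113 / 0.345596 × 100 = 2.9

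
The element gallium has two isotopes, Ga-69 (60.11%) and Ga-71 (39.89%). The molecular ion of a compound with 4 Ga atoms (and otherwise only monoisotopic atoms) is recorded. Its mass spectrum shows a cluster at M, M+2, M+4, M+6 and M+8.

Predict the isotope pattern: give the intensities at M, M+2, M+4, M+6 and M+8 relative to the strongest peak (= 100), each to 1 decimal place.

Each Ga atom is independently Ga-69 (p = 0.6011) or Ga-71 (q = 0.3989); the cluster is the binomial expansion (p + q)^4.
P(M) = 0.6011^4 = 0.130553
P(M+2) = 4 × 0.6011^3 × 0.3989^1 = 0.346549
P(M+4) = 6 × 0.6011^2 × 0.3989^2 = 0.344963
P(M+6) = 4 × 0.6011^1 × 0.3989^3 = 0.152616
P(M+8) = 0.3989^4 = 0.025320
The M+2 peak is largest (0.346549); scaling to 100 gives 37.7 : 100.0 : 99.5 : 44.0 : 7.3.

37.7 : 100.0 : 99.5 : 44.0 : 7.3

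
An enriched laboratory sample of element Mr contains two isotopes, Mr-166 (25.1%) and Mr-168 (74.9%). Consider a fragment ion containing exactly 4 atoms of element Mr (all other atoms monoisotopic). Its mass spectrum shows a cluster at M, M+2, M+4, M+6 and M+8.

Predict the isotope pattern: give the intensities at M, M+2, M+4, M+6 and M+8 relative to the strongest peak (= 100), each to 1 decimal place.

Expanding (0.251 + 0.749)^4:
P(M) = 0.251^4 = 0.003969
P(M+2) = 4 × 0.251^3 × 0.749^1 = 0.047376
P(M+4) = 6 × 0.251^2 × 0.749^2 = 0.212062
P(M+6) = 4 × 0.251^1 × 0.749^3 = 0.421871
P(M+8) = 0.749^4 = 0.314722
The M+6 peak is largest (0.421871); scaling to 100 gives 0.9 : 11.2 : 50.3 : 100.0 : 74.6.

0.9 : 11.2 : 50.3 : 100.0 : 74.6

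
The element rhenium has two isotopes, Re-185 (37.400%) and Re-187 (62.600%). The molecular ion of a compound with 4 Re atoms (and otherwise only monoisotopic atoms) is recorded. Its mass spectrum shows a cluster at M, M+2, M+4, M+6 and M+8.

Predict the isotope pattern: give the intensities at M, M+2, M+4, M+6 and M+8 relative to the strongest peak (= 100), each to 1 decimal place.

Expanding (0.37400 + 0.62600)^4:
P(M) = 0.37400^4 = 0.019565
P(M+2) = 4 × 0.37400^3 × 0.62600^1 = 0.130993
P(M+4) = 6 × 0.37400^2 × 0.62600^2 = 0.328884
P(M+6) = 4 × 0.37400^1 × 0.62600^3 = 0.366990
P(M+8) = 0.62600^4 = 0.153567
The M+6 peak is largest (0.366990); scaling to 100 gives 5.3 : 35.7 : 89.6 : 100.0 : 41.8.

5.3 : 35.7 : 89.6 : 100.0 : 41.8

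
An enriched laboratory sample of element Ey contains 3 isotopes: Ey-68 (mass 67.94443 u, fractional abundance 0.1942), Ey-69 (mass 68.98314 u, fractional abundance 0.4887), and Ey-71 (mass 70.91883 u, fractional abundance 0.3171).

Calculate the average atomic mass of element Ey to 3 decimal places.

The abundance-weighted mean is 0.1942 × 67.94443 + 0.4887 × 68.98314 + 0.3171 × 70.91883
= 13.194808 + 33.712061 + 22.488361 = 69.395230 u

69.395 u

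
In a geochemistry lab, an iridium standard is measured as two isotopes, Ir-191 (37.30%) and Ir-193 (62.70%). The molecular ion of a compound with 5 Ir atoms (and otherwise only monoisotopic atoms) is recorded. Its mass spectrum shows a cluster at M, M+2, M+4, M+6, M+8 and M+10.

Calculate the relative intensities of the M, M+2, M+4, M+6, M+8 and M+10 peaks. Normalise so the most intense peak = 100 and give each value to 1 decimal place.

2.1 : 17.7 : 59.5 : 100.0 : 84.0 : 28.3

Each Ir atom is independently Ir-191 (p = 0.3730) or Ir-193 (q = 0.6270); the cluster is the binomial expansion (p + q)^5.
P(M) = 0.3730^5 = 0.007220
P(M+2) = 5 × 0.3730^4 × 0.6270^1 = 0.060684
P(M+4) = 10 × 0.3730^3 × 0.6270^2 = 0.204015
P(M+6) = 10 × 0.3730^2 × 0.6270^3 = 0.342942
P(M+8) = 5 × 0.3730^1 × 0.6270^4 = 0.288237
P(M+10) = 0.6270^5 = 0.096903
The M+6 peak is largest (0.342942); scaling to 100 gives 2.1 : 17.7 : 59.5 : 100.0 : 84.0 : 28.3.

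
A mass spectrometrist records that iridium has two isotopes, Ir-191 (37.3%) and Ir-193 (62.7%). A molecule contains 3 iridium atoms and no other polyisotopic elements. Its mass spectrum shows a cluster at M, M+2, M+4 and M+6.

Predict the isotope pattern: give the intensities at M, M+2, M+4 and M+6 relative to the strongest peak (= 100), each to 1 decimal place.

11.8 : 59.5 : 100.0 : 56.0

Each Ir atom is independently Ir-191 (p = 0.373) or Ir-193 (q = 0.627); the cluster is the binomial expansion (p + q)^3.
P(M) = 0.373^3 = 0.051895
P(M+2) = 3 × 0.373^2 × 0.627^1 = 0.261702
P(M+4) = 3 × 0.373^1 × 0.627^2 = 0.439911
P(M+6) = 0.627^3 = 0.246492
The M+4 peak is largest (0.439911); scaling to 100 gives 11.8 : 59.5 : 100.0 : 56.0.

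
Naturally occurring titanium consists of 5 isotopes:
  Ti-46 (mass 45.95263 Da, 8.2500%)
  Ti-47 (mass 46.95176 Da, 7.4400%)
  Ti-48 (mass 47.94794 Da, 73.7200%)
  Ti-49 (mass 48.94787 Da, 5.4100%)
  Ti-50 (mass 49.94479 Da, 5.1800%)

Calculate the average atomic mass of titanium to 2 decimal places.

Average mass = Σ (abundance × isotope mass) = 0.082500 × 45.95263 + 0.074400 × 46.95176 + 0.737200 × 47.94794 + 0.054100 × 48.94787 + 0.051800 × 49.94479
= 3.791092 + 3.493211 + 35.347221 + 2.648080 + 2.587140 = 47.866744 Da

47.87 Da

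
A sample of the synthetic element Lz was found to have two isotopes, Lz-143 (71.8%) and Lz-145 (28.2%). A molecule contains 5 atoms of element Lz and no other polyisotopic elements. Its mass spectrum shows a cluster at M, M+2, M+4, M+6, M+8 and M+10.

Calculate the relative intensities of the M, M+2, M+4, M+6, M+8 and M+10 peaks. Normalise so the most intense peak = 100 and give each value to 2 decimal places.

The 5 Lz atoms are independent, so intensities follow the terms of (0.718 + 0.282)^5.
P(M) = 0.718^5 = 0.190819
P(M+2) = 5 × 0.718^4 × 0.282^1 = 0.374729
P(M+4) = 10 × 0.718^3 × 0.282^2 = 0.294355
P(M+6) = 10 × 0.718^2 × 0.282^3 = 0.115610
P(M+8) = 5 × 0.718^1 × 0.282^4 = 0.022703
P(M+10) = 0.282^5 = 0.001783
The M+2 peak is largest (0.374729); scaling to 100 gives 50.92 : 100.00 : 78.55 : 30.85 : 6.06 : 0.48.

50.92 : 100.00 : 78.55 : 30.85 : 6.06 : 0.48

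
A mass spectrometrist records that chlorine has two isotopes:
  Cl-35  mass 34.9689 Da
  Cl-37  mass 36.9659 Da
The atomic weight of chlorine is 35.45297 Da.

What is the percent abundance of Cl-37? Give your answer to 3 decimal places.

24.240%

Writing the weighted mean with unknown fraction x of Cl-35:
34.9689·x + 36.9659·(1 − x) = 35.45297
(34.9689 − 36.9659)·x = 35.45297 − 36.9659
x = -1.51293 / -1.9970 = 0.75760 → 75.760% Cl-35, 24.240% Cl-37.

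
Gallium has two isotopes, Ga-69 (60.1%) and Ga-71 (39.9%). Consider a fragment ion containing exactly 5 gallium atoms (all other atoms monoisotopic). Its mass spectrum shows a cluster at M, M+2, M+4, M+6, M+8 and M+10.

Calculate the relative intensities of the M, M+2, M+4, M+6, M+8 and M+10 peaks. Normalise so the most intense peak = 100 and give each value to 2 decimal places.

Expanding (0.601 + 0.399)^5:
P(M) = 0.601^5 = 0.078410
P(M+2) = 5 × 0.601^4 × 0.399^1 = 0.260280
P(M+4) = 10 × 0.601^3 × 0.399^2 = 0.345596
P(M+6) = 10 × 0.601^2 × 0.399^3 = 0.229439
P(M+8) = 5 × 0.601^1 × 0.399^4 = 0.076162
P(M+10) = 0.399^5 = 0.010113
The M+4 peak is largest (0.345596); scaling to 100 gives 22.69 : 75.31 : 100.00 : 66.39 : 22.04 : 2.93.

22.69 : 75.31 : 100.00 : 66.39 : 22.04 : 2.93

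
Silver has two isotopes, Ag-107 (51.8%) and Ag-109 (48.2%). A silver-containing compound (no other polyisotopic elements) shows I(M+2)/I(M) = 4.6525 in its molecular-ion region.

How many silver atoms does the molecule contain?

5

With n Ag atoms, P(M+2)/P(M) = C(n,1)·p^(n−1)q / p^n = n·q/p = n · 0.482/0.518.
n = 4.6525 × 0.518/0.482 = 5.00 ≈ 5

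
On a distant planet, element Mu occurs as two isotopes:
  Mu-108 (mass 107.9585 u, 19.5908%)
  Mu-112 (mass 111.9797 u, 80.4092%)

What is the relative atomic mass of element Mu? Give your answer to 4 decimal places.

111.1919 u

Average mass = Σ (abundance × isotope mass) = 0.195908 × 107.9585 + 0.804092 × 111.9797
= 21.14993 + 90.04198 = 111.19191 u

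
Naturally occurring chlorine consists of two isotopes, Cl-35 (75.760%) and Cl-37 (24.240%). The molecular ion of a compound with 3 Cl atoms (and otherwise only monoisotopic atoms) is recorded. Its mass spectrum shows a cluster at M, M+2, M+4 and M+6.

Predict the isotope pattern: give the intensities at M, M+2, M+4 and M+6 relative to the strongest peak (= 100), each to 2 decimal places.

Expanding (0.75760 + 0.24240)^3:
P(M) = 0.75760^3 = 0.434830
P(M+2) = 3 × 0.75760^2 × 0.24240^1 = 0.417382
P(M+4) = 3 × 0.75760^1 × 0.24240^2 = 0.133545
P(M+6) = 0.24240^3 = 0.014243
The M peak is largest (0.434830); scaling to 100 gives 100.00 : 95.99 : 30.71 : 3.28.

100.00 : 95.99 : 30.71 : 3.28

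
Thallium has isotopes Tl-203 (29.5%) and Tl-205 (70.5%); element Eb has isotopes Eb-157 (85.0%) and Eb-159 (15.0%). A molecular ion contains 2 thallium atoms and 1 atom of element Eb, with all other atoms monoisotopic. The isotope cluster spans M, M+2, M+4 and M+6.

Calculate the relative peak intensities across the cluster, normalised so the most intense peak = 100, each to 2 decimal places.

Thallium pattern (n=2): 0.087025 : 0.41595 : 0.497025
Element Eb pattern (n=1): 0.8500 : 0.1500
Convolve the two distributions (both contribute in 2-u steps):
  M: 0.087025×0.8500 = 0.073971
  M+2: 0.087025×0.1500 + 0.41595×0.8500 = 0.366611
  M+4: 0.41595×0.1500 + 0.497025×0.8500 = 0.484864
  M+6: 0.497025×0.1500 = 0.074554
Scale to base peak (0.484864) = 100: 15.26 : 75.61 : 100.00 : 15.38

15.26 : 75.61 : 100.00 : 15.38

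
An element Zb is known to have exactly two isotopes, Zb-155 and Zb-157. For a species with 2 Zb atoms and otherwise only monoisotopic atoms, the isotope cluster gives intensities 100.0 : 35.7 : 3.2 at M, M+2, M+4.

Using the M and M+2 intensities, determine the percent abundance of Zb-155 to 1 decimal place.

If p is the fraction of Zb that is Zb-155, then I(M+2)/I(M) = [C(2,1)·p^1·(1−p)] / p^2 = 2·(1−p)/p = 35.7/100.0 = 0.3570
(1−p)/p = 0.3570/2 = 0.1785  ⇒  p = 1/(1 + 0.1785) = 0.8485
Zb-155: 84.9%, Zb-157: 15.1%.

84.9%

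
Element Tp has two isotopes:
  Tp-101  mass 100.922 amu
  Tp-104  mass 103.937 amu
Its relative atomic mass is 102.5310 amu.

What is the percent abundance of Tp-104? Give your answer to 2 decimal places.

With x = fraction of Tp-101 (so Tp-104 is 1 − x):
100.922·x + 103.937·(1 − x) = 102.5310
(100.922 − 103.937)·x = 102.5310 − 103.937
x = -1.4060 / -3.015 = 0.46633 → 46.63% Tp-101, 53.37% Tp-104.

53.37%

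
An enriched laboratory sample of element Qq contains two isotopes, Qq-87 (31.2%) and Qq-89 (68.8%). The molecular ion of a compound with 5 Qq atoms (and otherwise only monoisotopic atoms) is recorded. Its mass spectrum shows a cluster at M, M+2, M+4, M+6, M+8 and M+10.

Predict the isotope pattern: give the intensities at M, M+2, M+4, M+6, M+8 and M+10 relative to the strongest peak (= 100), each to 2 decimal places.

0.85 : 9.33 : 41.13 : 90.70 : 100.00 : 44.10

Each Qq atom is independently Qq-87 (p = 0.312) or Qq-89 (q = 0.688); the cluster is the binomial expansion (p + q)^5.
P(M) = 0.312^5 = 0.002956
P(M+2) = 5 × 0.312^4 × 0.688^1 = 0.032597
P(M+4) = 10 × 0.312^3 × 0.688^2 = 0.143761
P(M+6) = 10 × 0.312^2 × 0.688^3 = 0.317011
P(M+8) = 5 × 0.312^1 × 0.688^4 = 0.349525
P(M+10) = 0.688^5 = 0.154150
The M+8 peak is largest (0.349525); scaling to 100 gives 0.85 : 9.33 : 41.13 : 90.70 : 100.00 : 44.10.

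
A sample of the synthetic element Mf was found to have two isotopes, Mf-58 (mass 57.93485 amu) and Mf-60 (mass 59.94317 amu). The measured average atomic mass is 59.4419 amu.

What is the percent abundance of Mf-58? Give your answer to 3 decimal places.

24.960%

Writing the weighted mean with unknown fraction x of Mf-58:
57.93485·x + 59.94317·(1 − x) = 59.4419
(57.93485 − 59.94317)·x = 59.4419 − 59.94317
x = -0.50127 / -2.00832 = 0.24960 → 24.960% Mf-58, 75.040% Mf-60.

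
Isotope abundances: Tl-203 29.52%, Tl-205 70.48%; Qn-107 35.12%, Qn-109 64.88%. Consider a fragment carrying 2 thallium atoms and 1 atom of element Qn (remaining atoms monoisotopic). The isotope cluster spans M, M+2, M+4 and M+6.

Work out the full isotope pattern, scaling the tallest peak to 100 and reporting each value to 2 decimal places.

Thallium pattern (n=2): 0.08714304 : 0.41611392 : 0.49674304
Element Qn pattern (n=1): 0.3512 : 0.6488
Convolve the two distributions (both contribute in 2-u steps):
  M: 0.08714304×0.3512 = 0.030605
  M+2: 0.08714304×0.6488 + 0.41611392×0.3512 = 0.202678
  M+4: 0.41611392×0.6488 + 0.49674304×0.3512 = 0.444431
  M+6: 0.49674304×0.6488 = 0.322287
Scale to base peak (0.444431) = 100: 6.89 : 45.60 : 100.00 : 72.52

6.89 : 45.60 : 100.00 : 72.52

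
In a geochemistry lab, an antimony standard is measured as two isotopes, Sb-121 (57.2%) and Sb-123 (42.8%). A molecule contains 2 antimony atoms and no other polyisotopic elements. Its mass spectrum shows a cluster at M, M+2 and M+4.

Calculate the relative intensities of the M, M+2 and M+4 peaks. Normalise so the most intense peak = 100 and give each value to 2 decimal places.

66.82 : 100.00 : 37.41

Each Sb atom is independently Sb-121 (p = 0.572) or Sb-123 (q = 0.428); the cluster is the binomial expansion (p + q)^2.
P(M) = 0.572^2 = 0.327184
P(M+2) = 2 × 0.572^1 × 0.428^1 = 0.489632
P(M+4) = 0.428^2 = 0.183184
The M+2 peak is largest (0.489632); scaling to 100 gives 66.82 : 100.00 : 37.41.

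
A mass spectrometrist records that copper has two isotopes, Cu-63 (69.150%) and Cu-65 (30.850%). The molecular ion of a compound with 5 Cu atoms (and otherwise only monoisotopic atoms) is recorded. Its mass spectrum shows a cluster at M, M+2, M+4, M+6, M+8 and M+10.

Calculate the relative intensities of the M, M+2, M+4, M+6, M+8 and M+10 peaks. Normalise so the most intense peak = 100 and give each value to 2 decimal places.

Each Cu atom is independently Cu-63 (p = 0.69150) or Cu-65 (q = 0.30850); the cluster is the binomial expansion (p + q)^5.
P(M) = 0.69150^5 = 0.158111
P(M+2) = 5 × 0.69150^4 × 0.30850^1 = 0.352691
P(M+4) = 10 × 0.69150^3 × 0.30850^2 = 0.314693
P(M+6) = 10 × 0.69150^2 × 0.30850^3 = 0.140394
P(M+8) = 5 × 0.69150^1 × 0.30850^4 = 0.031317
P(M+10) = 0.30850^5 = 0.002794
The M+2 peak is largest (0.352691); scaling to 100 gives 44.83 : 100.00 : 89.23 : 39.81 : 8.88 : 0.79.

44.83 : 100.00 : 89.23 : 39.81 : 8.88 : 0.79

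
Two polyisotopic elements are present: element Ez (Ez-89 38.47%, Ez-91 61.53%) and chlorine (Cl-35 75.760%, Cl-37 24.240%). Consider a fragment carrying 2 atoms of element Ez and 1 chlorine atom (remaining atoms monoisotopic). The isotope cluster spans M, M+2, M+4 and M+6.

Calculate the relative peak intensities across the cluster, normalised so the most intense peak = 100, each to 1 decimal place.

27.9 : 98.2 : 100.0 : 22.9

Element Ez pattern (n=2): 0.14799409 : 0.47341182 : 0.37859409
Chlorine pattern (n=1): 0.7576 : 0.2424
Convolve the two distributions (both contribute in 2-u steps):
  M: 0.14799409×0.7576 = 0.112120
  M+2: 0.14799409×0.2424 + 0.47341182×0.7576 = 0.394531
  M+4: 0.47341182×0.2424 + 0.37859409×0.7576 = 0.401578
  M+6: 0.37859409×0.2424 = 0.091771
Scale to base peak (0.401578) = 100: 27.9 : 98.2 : 100.0 : 22.9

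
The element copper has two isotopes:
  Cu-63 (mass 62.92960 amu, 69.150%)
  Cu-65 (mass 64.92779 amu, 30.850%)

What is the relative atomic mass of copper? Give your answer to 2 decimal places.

63.55 amu

The abundance-weighted mean is 0.69150 × 62.92960 + 0.30850 × 64.92779
= 43.515818 + 20.030223 = 63.546041 amu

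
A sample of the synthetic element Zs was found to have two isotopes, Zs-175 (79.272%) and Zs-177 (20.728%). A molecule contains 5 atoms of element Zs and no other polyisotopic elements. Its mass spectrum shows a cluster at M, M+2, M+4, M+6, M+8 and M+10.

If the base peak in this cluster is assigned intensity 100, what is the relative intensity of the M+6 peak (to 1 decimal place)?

13.7

Binomial terms of (0.79272 + 0.20728)^5: M 0.3130, M+2 0.4093, M+4 0.2140, M+6 0.0560, M+8 0.0073, M+10 0.0004 → M+2 is the base peak.
P(M+2) = C(5,1) × 0.79272^4 × 0.20728^1 = 5 × 0.39489284 × 0.20728 = 0.409267 (base)
P(M+6) = C(5,3) × 0.79272^2 × 0.20728^3 = 10 × 0.628405 × 0.00890578 = 0.055964
Relative intensity = 0.055964 / 0.409267 × 100 = 13.7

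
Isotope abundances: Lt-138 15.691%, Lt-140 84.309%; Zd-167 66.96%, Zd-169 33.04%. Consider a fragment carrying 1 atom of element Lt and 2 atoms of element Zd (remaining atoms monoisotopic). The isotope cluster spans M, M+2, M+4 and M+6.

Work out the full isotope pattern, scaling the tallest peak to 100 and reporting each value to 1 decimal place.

Element Lt pattern (n=1): 0.15691 : 0.84309
Element Zd pattern (n=2): 0.44836416 : 0.44247168 : 0.10916416
Convolve the two distributions (both contribute in 2-u steps):
  M: 0.15691×0.44836416 = 0.070353
  M+2: 0.15691×0.44247168 + 0.84309×0.44836416 = 0.447440
  M+4: 0.15691×0.10916416 + 0.84309×0.44247168 = 0.390172
  M+6: 0.84309×0.10916416 = 0.092035
Scale to base peak (0.447440) = 100: 15.7 : 100.0 : 87.2 : 20.6

15.7 : 100.0 : 87.2 : 20.6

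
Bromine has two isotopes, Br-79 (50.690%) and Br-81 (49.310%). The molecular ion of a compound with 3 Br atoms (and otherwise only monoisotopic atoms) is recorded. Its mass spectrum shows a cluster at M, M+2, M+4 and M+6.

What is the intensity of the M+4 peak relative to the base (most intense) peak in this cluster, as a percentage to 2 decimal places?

(0.50690 + 0.49310)^3 gives M 0.1302, M+2 0.3801, M+4 0.3698, M+6 0.1199; the largest is M+2.
P(M+2) = C(3,1) × 0.50690^2 × 0.49310^1 = 3 × 0.25694761 × 0.4931 = 0.380103 (base)
P(M+4) = C(3,2) × 0.50690^1 × 0.49310^2 = 3 × 0.5069 × 0.24314761 = 0.369755
Relative intensity = 0.369755 / 0.380103 × 100 = 97.28

97.28%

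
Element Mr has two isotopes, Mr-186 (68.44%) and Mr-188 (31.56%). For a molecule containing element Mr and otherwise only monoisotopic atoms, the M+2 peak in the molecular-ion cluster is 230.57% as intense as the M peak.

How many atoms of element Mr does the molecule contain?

The M+2/M ratio from n Mr atoms is n · q/p = n · 0.3156/0.6844.
n = 2.3057 × 0.6844/0.3156 = 5.00 ≈ 5

5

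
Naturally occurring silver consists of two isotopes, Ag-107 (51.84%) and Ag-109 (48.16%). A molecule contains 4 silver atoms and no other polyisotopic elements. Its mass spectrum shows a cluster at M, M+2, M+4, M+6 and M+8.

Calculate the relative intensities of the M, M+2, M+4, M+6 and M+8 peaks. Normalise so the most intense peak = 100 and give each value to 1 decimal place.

Expanding (0.5184 + 0.4816)^4:
P(M) = 0.5184^4 = 0.072220
P(M+2) = 4 × 0.5184^3 × 0.4816^1 = 0.268375
P(M+4) = 6 × 0.5184^2 × 0.4816^2 = 0.373985
P(M+6) = 4 × 0.5184^1 × 0.4816^3 = 0.231624
P(M+8) = 0.4816^4 = 0.053795
The M+4 peak is largest (0.373985); scaling to 100 gives 19.3 : 71.8 : 100.0 : 61.9 : 14.4.

19.3 : 71.8 : 100.0 : 61.9 : 14.4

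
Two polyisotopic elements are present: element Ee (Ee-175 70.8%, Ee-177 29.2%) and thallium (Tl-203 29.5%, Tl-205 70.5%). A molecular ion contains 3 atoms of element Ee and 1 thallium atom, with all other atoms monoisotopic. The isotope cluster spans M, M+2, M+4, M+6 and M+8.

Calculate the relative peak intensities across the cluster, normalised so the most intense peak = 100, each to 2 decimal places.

27.57 : 100.00 : 95.59 : 35.56 : 4.62

Element Ee pattern (n=3): 0.35489491 : 0.43910726 : 0.18110074 : 0.02489709
Thallium pattern (n=1): 0.2950 : 0.7050
Convolve the two distributions (both contribute in 2-u steps):
  M: 0.35489491×0.2950 = 0.104694
  M+2: 0.35489491×0.7050 + 0.43910726×0.2950 = 0.379738
  M+4: 0.43910726×0.7050 + 0.18110074×0.2950 = 0.362995
  M+6: 0.18110074×0.7050 + 0.02489709×0.2950 = 0.135021
  M+8: 0.02489709×0.7050 = 0.017552
Scale to base peak (0.379738) = 100: 27.57 : 100.00 : 95.59 : 35.56 : 4.62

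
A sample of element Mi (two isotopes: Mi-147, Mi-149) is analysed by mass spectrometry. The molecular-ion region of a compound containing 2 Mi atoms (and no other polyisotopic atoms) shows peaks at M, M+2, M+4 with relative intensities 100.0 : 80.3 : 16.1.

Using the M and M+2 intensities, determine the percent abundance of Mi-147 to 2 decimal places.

71.35%

Write p for the Mi-147 fraction. I(M+2)/I(M) = [C(2,1)·p^1·(1−p)] / p^2 = 2·(1−p)/p = 80.3/100.0 = 0.8030
(1−p)/p = 0.8030/2 = 0.4015  ⇒  p = 1/(1 + 0.4015) = 0.7135
Mi-147: 71.35%, Mi-149: 28.65%.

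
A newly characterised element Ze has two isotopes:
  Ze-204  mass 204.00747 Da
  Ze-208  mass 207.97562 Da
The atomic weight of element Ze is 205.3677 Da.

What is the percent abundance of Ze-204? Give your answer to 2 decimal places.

With x = fraction of Ze-204 (so Ze-208 is 1 − x):
204.00747·x + 207.97562·(1 − x) = 205.3677
(204.00747 − 207.97562)·x = 205.3677 − 207.97562
x = -2.60792 / -3.96815 = 0.65721 → 65.72% Ze-204, 34.28% Ze-208.

65.72%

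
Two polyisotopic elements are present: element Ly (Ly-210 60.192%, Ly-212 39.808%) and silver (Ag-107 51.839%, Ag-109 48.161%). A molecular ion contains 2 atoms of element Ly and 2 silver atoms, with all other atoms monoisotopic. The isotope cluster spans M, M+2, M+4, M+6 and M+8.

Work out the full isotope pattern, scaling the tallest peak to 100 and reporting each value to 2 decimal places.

26.61 : 84.64 : 100.00 : 52.00 : 10.05

Element Ly pattern (n=2): 0.36230769 : 0.47922463 : 0.15846769
Silver pattern (n=2): 0.26872819 : 0.49932362 : 0.23194819
Convolve the two distributions (both contribute in 2-u steps):
  M: 0.36230769×0.26872819 = 0.097362
  M+2: 0.36230769×0.49932362 + 0.47922463×0.26872819 = 0.309690
  M+4: 0.36230769×0.23194819 + 0.47922463×0.49932362 + 0.15846769×0.26872819 = 0.365910
  M+6: 0.47922463×0.23194819 + 0.15846769×0.49932362 = 0.190282
  M+8: 0.15846769×0.23194819 = 0.036756
Scale to base peak (0.365910) = 100: 26.61 : 84.64 : 100.00 : 52.00 : 10.05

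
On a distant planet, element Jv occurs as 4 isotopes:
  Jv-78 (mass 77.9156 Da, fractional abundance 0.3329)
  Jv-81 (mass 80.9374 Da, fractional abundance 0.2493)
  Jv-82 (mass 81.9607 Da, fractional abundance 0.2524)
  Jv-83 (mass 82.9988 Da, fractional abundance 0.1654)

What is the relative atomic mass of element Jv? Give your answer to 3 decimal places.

80.531 Da

Weight each isotope mass by its fractional abundance: 0.3329 × 77.9156 + 0.2493 × 80.9374 + 0.2524 × 81.9607 + 0.1654 × 82.9988
= 25.93810 + 20.17769 + 20.68688 + 13.72800 = 80.53067 Da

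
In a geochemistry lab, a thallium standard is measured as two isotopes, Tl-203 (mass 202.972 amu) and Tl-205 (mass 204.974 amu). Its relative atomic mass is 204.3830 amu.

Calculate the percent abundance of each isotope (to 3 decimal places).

Writing the weighted mean with unknown fraction x of Tl-203:
202.972·x + 204.974·(1 − x) = 204.3830
(202.972 − 204.974)·x = 204.3830 − 204.974
x = -0.5910 / -2.002 = 0.29520 → 29.520% Tl-203, 70.480% Tl-205.

Tl-203: 29.520%, Tl-205: 70.480%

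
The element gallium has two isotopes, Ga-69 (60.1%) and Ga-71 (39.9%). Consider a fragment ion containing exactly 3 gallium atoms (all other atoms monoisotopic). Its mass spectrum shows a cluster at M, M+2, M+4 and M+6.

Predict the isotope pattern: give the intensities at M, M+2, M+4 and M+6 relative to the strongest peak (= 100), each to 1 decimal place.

Each Ga atom is independently Ga-69 (p = 0.601) or Ga-71 (q = 0.399); the cluster is the binomial expansion (p + q)^3.
P(M) = 0.601^3 = 0.217082
P(M+2) = 3 × 0.601^2 × 0.399^1 = 0.432358
P(M+4) = 3 × 0.601^1 × 0.399^2 = 0.287039
P(M+6) = 0.399^3 = 0.063521
The M+2 peak is largest (0.432358); scaling to 100 gives 50.2 : 100.0 : 66.4 : 14.7.

50.2 : 100.0 : 66.4 : 14.7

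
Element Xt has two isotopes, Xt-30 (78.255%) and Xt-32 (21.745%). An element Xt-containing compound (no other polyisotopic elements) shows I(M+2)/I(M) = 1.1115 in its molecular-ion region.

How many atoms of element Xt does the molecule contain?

The M+2/M ratio from n Xt atoms is n · q/p = n · 0.21745/0.78255.
n = 1.1115 × 0.78255/0.21745 = 4.00 ≈ 4

4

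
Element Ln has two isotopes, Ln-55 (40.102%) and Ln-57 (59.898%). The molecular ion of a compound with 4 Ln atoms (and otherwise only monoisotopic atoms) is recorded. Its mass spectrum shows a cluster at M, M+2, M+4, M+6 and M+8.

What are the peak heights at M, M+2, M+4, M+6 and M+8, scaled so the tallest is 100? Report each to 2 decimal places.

7.47 : 44.63 : 100.00 : 99.58 : 37.18

The 4 Ln atoms are independent, so intensities follow the terms of (0.40102 + 0.59898)^4.
P(M) = 0.40102^4 = 0.025862
P(M+2) = 4 × 0.40102^3 × 0.59898^1 = 0.154515
P(M+4) = 6 × 0.40102^2 × 0.59898^2 = 0.346185
P(M+6) = 4 × 0.40102^1 × 0.59898^3 = 0.344717
P(M+8) = 0.59898^4 = 0.128721
The M+4 peak is largest (0.346185); scaling to 100 gives 7.47 : 44.63 : 100.00 : 99.58 : 37.18.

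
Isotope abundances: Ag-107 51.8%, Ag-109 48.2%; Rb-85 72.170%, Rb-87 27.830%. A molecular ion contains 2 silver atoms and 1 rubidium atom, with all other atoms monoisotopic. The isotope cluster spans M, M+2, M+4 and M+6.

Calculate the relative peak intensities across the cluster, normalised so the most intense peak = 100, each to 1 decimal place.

Silver pattern (n=2): 0.268324 : 0.499352 : 0.232324
Rubidium pattern (n=1): 0.7217 : 0.2783
Convolve the two distributions (both contribute in 2-u steps):
  M: 0.268324×0.7217 = 0.193649
  M+2: 0.268324×0.2783 + 0.499352×0.7217 = 0.435057
  M+4: 0.499352×0.2783 + 0.232324×0.7217 = 0.306638
  M+6: 0.232324×0.2783 = 0.064656
Scale to base peak (0.435057) = 100: 44.5 : 100.0 : 70.5 : 14.9

44.5 : 100.0 : 70.5 : 14.9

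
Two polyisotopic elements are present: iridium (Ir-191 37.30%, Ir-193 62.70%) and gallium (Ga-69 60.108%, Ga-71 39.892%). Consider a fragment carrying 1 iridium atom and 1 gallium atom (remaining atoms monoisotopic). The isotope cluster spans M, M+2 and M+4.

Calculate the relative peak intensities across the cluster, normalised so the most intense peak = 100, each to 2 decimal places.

Iridium pattern (n=1): 0.3730 : 0.6270
Gallium pattern (n=1): 0.60108 : 0.39892
Convolve the two distributions (both contribute in 2-u steps):
  M: 0.3730×0.60108 = 0.224203
  M+2: 0.3730×0.39892 + 0.6270×0.60108 = 0.525674
  M+4: 0.6270×0.39892 = 0.250123
Scale to base peak (0.525674) = 100: 42.65 : 100.00 : 47.58

42.65 : 100.00 : 47.58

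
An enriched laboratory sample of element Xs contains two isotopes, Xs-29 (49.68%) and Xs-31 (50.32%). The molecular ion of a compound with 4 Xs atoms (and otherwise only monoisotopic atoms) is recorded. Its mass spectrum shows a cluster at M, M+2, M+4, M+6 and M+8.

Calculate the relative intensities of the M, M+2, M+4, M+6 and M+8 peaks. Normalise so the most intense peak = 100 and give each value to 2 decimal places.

The 4 Xs atoms are independent, so intensities follow the terms of (0.4968 + 0.5032)^4.
P(M) = 0.4968^4 = 0.060915
P(M+2) = 4 × 0.4968^3 × 0.5032^1 = 0.246800
P(M+4) = 6 × 0.4968^2 × 0.5032^2 = 0.374969
P(M+6) = 4 × 0.4968^1 × 0.5032^3 = 0.253200
P(M+8) = 0.5032^4 = 0.064115
The M+4 peak is largest (0.374969); scaling to 100 gives 16.25 : 65.82 : 100.00 : 67.53 : 17.10.

16.25 : 65.82 : 100.00 : 67.53 : 17.10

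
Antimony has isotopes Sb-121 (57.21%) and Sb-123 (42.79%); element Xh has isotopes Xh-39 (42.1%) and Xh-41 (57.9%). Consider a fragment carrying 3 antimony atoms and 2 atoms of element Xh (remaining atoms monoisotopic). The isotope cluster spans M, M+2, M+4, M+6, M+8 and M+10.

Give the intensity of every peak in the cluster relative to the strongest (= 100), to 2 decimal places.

Antimony pattern (n=3): 0.18724742 : 0.42015297 : 0.3142518 : 0.07834781
Element Xh pattern (n=2): 0.177241 : 0.487518 : 0.335241
Convolve the two distributions (both contribute in 2-u steps):
  M: 0.18724742×0.177241 = 0.033188
  M+2: 0.18724742×0.487518 + 0.42015297×0.177241 = 0.165755
  M+4: 0.18724742×0.335241 + 0.42015297×0.487518 + 0.3142518×0.177241 = 0.323303
  M+6: 0.42015297×0.335241 + 0.3142518×0.487518 + 0.07834781×0.177241 = 0.307942
  M+8: 0.3142518×0.335241 + 0.07834781×0.487518 = 0.143546
  M+10: 0.07834781×0.335241 = 0.026265
Scale to base peak (0.323303) = 100: 10.27 : 51.27 : 100.00 : 95.25 : 44.40 : 8.12

10.27 : 51.27 : 100.00 : 95.25 : 44.40 : 8.12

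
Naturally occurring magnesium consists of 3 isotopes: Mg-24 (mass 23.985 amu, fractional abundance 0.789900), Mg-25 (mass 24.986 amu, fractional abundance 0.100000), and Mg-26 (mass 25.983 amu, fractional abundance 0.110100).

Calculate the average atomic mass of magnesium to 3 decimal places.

Ar = Σ fᵢ·mᵢ = 0.789900 × 23.985 + 0.100000 × 24.986 + 0.110100 × 25.983
= 18.9458 + 2.4986 + 2.8607 = 24.3051 amu

24.305 amu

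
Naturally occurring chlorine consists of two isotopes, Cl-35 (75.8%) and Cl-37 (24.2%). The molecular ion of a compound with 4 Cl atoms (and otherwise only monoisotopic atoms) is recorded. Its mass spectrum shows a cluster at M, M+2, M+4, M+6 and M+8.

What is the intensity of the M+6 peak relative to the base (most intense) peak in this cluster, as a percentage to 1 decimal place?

10.2%

Binomial terms of (0.758 + 0.242)^4: M 0.3301, M+2 0.4216, M+4 0.2019, M+6 0.0430, M+8 0.0034 → M+2 is the base peak.
P(M+2) = C(4,1) × 0.758^3 × 0.242^1 = 4 × 0.43551951 × 0.2420 = 0.421583 (base)
P(M+6) = C(4,3) × 0.758^1 × 0.242^3 = 4 × 0.7580 × 0.01417249 = 0.042971
Relative intensity = 0.042971 / 0.421583 × 100 = 10.2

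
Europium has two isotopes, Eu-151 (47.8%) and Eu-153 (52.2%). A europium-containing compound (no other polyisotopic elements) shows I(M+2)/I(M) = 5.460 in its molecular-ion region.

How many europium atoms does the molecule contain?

The M+2/M ratio from n Eu atoms is n · q/p = n · 0.522/0.478.
n = 5.460 × 0.478/0.522 = 5.00 ≈ 5

5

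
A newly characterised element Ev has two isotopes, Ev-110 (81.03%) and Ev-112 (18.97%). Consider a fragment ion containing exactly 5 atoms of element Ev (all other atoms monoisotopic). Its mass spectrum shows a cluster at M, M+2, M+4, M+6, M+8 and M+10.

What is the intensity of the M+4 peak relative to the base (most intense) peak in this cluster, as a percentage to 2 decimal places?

46.82%

Binomial terms of (0.8103 + 0.1897)^5: M 0.3493, M+2 0.4089, M+4 0.1915, M+6 0.0448, M+8 0.0052, M+10 0.0002 → M+2 is the base peak.
P(M+2) = C(5,1) × 0.8103^4 × 0.1897^1 = 5 × 0.43110529 × 0.1897 = 0.408903 (base)
P(M+4) = C(5,2) × 0.8103^3 × 0.1897^2 = 10 × 0.53203171 × 0.03598609 = 0.191457
Relative intensity = 0.191457 / 0.408903 × 100 = 46.82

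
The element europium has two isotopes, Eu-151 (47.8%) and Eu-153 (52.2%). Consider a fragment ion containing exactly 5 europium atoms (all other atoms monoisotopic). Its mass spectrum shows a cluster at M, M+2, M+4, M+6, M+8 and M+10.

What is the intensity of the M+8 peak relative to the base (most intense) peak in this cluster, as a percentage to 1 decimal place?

(0.478 + 0.522)^5 gives M 0.0250, M+2 0.1363, M+4 0.2976, M+6 0.3250, M+8 0.1775, M+10 0.0388; the largest is M+6.
P(M+6) = C(5,3) × 0.478^2 × 0.522^3 = 10 × 0.228484 × 0.14223665 = 0.324988 (base)
P(M+8) = C(5,4) × 0.478^1 × 0.522^4 = 5 × 0.4780 × 0.07424753 = 0.177452
Relative intensity = 0.177452 / 0.324988 × 100 = 54.6

54.6%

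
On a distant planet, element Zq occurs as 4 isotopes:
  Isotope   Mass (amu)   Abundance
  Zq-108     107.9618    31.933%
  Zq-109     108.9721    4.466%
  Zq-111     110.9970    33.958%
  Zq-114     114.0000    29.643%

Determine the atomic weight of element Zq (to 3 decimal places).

110.828 amu

Ar = Σ fᵢ·mᵢ = 0.31933 × 107.9618 + 0.04466 × 108.9721 + 0.33958 × 110.9970 + 0.29643 × 114.0000
= 34.47544 + 4.86669 + 37.69236 + 33.79302 = 110.82751 amu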